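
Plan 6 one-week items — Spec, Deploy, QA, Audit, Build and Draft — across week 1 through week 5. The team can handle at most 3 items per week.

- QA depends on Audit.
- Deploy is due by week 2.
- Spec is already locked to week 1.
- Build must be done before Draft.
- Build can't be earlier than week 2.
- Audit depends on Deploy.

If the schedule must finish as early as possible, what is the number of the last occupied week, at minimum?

The precedence chain requires at least 3 distinct weeks.
With at most 3 per week and 6 tasks, at least 2 weeks are needed.
3 works (last occupied week: week 3): for example QA -> week 3; Audit -> week 2; Deploy -> week 1; Build -> week 2; Draft -> week 3; Spec -> week 1.

week 3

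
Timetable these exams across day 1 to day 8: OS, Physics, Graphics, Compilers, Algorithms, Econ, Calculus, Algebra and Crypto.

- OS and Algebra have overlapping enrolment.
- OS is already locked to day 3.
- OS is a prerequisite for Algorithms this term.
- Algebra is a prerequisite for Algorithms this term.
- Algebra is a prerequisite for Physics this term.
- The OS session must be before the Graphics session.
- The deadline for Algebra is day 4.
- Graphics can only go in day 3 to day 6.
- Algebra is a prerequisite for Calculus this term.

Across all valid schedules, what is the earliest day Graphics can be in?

day 4

Graphics is available from day 3; precedence pushes Graphics to at least day 4; Graphics's own window allows nothing later than day 6.
Graphics at day 4 is achievable: Econ=day 1; Graphics=day 4; Algorithms=day 4; Crypto=day 1; OS=day 3; Algebra=day 1; Calculus=day 2; Physics=day 2; Compilers=day 1.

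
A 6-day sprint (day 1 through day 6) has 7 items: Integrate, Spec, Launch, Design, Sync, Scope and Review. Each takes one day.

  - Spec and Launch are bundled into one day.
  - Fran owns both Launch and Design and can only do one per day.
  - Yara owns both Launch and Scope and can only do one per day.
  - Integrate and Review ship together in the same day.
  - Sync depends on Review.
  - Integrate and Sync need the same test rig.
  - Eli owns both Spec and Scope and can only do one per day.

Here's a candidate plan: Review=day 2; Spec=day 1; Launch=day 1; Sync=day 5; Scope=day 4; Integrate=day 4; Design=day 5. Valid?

No — it violates: Integrate and Review ship together in the same day

Eli owns both Spec and Scope and can only do one per day — holds.
Integrate and Sync need the same test rig — holds.
Yara owns both Launch and Scope and can only do one per day — holds.
Spec and Launch are bundled into one day — holds.
Fran owns both Launch and Design and can only do one per day — holds.
Sync depends on Review — holds.
Integrate and Review ship together in the same day — violated.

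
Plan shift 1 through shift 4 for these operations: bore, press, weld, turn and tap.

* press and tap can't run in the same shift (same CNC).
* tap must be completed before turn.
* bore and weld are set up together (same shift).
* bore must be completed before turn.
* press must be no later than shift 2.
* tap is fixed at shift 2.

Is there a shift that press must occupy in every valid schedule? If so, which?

shift 1

press's window is shift 1–shift 2.
tap is fixed at shift 2, and press can't share a shift with tap.
So press must be shift 1.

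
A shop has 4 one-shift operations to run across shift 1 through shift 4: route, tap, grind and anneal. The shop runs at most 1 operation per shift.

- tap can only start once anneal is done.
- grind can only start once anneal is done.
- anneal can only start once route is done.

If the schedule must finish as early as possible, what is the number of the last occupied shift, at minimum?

shift 4

The precedence chain requires at least 3 distinct shifts.
With at most 1 per shift and 4 operations, at least 4 shifts are needed.
4 works (last occupied shift: shift 4): for example anneal=shift 2; grind=shift 4; tap=shift 3; route=shift 1.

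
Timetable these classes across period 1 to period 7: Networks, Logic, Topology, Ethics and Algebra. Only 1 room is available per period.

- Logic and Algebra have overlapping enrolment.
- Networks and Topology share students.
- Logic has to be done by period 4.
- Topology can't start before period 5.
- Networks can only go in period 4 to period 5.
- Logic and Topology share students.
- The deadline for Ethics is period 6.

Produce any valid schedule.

Networks in period 4, Topology in period 5, Logic in period 1, Ethics in period 2, Algebra in period 3

Checking: Logic(period 1) != Topology(period 5); Networks(period 4) != Topology(period 5); Logic(period 1) != Algebra(period 3); Networks=period 4 in [period 4,period 5]; Topology=period 5 in [period 5,period 7]; Logic=period 1 in [period 1,period 4]; Ethics=period 2 in [period 1,period 6]; max 1 per period (cap 1).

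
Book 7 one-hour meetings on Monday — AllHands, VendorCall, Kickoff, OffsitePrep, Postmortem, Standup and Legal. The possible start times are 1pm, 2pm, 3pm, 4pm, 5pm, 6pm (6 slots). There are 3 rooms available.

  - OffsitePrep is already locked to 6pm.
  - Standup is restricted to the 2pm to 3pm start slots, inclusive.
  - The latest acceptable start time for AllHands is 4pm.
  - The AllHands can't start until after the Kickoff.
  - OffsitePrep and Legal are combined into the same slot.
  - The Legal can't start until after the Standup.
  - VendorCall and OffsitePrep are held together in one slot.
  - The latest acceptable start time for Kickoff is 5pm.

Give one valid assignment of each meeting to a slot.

VendorCall=6pm; Legal=6pm; Postmortem=1pm; Standup=2pm; OffsitePrep=6pm; Kickoff=1pm; AllHands=2pm

Checking: Standup(2pm) before Legal(6pm); Kickoff(1pm) before AllHands(2pm); VendorCall = OffsitePrep = 6pm; OffsitePrep = Legal = 6pm; OffsitePrep=6pm in [6pm,6pm]; AllHands=2pm in [1pm,4pm]; Standup=2pm in [2pm,3pm]; Kickoff=1pm in [1pm,5pm]; max 3 per slot (cap 3).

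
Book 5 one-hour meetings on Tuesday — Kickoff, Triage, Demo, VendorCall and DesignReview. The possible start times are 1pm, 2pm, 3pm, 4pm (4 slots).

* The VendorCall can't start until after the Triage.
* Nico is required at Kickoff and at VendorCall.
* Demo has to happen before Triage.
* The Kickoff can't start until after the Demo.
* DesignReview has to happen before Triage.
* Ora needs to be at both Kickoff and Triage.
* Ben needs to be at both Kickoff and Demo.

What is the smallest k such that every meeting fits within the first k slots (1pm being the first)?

The precedence chain requires at least 3 distinct slots.
Could 3 slots be enough, i.e. nothing placed later than 3pm? No: VendorCall must come after Triage (at 1pm or later) → {2pm, 3pm}; Triage must come before VendorCall (at 3pm or earlier) → {1pm, 2pm}; Triage must come after Demo (at 1pm or later) → {2pm}; Demo must come before Triage (at 2pm or earlier) → {1pm}; Kickoff must come after Demo (at 1pm or later) → {2pm, 3pm}; Kickoff can't share with Triage (2pm) → {3pm}; VendorCall must come after Triage (at 2pm or later) → {3pm}; VendorCall can't share with Kickoff (3pm) → nothing is left.
So 3 slots is not enough.
4 works (last occupied slot: 4pm): for example Demo=1pm, DesignReview=1pm, VendorCall=4pm, Triage=2pm, Kickoff=3pm.

4 slots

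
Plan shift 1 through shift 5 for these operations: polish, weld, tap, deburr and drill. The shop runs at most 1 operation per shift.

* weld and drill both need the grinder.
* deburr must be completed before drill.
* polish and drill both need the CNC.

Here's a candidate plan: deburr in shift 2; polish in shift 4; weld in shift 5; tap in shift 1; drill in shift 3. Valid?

deburr must be completed before drill — holds.
weld and drill both need the grinder — holds.
The shop runs at most 1 operation per shift — holds.
polish and drill both need the CNC — holds.

Yes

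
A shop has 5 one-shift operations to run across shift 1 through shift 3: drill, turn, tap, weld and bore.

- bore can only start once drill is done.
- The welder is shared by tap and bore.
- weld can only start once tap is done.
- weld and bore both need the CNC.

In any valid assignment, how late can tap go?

shift 1

Downstream work caps tap at shift 2.
tap at shift 1 is achievable: tap in shift 1; turn in shift 1; bore in shift 3; weld in shift 2; drill in shift 1.
Nothing later works — the conflict constraints rule out every shift after shift 1.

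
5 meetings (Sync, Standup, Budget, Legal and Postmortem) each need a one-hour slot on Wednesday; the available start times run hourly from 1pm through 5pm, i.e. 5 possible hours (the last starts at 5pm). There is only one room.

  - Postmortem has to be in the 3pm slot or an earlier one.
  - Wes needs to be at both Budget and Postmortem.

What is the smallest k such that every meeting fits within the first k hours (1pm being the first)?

With at most 1 per hour and 5 meetings, at least 5 hours are needed.
5 works (last occupied hour: 5pm): for example Sync=2pm, Standup=3pm, Postmortem=1pm, Legal=5pm, Budget=4pm.

5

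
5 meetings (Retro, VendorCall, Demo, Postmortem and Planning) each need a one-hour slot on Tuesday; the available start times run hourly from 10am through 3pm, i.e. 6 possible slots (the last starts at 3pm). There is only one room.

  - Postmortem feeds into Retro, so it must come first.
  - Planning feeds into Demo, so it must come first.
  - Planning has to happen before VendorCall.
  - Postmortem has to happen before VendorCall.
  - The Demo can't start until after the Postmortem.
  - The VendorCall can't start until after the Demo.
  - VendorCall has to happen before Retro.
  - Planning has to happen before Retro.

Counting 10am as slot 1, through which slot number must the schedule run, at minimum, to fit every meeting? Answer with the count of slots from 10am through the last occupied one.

The precedence chain requires at least 4 distinct slots.
With at most 1 per slot and 5 meetings, at least 5 slots are needed.
5 works (last occupied slot: 2pm): for example Postmortem=10am, Retro=2pm, Planning=11am, Demo=12pm, VendorCall=1pm.

5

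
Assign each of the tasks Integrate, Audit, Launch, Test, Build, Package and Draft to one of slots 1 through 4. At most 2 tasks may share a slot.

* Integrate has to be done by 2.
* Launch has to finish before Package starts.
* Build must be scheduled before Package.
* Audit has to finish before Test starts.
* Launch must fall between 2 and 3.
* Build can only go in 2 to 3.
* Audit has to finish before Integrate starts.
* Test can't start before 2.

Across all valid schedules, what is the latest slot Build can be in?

3

Build is available from 2; Build's own window allows nothing later than 3.
Build at 3 is achievable: Build -> 3; Integrate -> 2; Audit -> 1; Launch -> 2; Draft -> 1; Test -> 3; Package -> 4.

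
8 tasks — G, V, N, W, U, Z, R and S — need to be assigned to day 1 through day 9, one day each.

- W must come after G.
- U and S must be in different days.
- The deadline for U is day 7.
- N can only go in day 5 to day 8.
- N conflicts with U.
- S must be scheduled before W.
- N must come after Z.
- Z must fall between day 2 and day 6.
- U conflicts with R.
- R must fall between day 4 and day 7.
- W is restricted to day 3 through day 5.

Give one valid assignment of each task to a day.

V=day 1, G=day 1, W=day 3, S=day 2, N=day 5, Z=day 2, U=day 1, R=day 4

Checking: Z(day 2) before N(day 5); G(day 1) before W(day 3); S(day 2) before W(day 3); U(day 1) != R(day 4); U(day 1) != S(day 2); N(day 5) != U(day 1); Z=day 2 in [day 2,day 6]; N=day 5 in [day 5,day 8]; R=day 4 in [day 4,day 7]; W=day 3 in [day 3,day 5]; U=day 1 in [day 1,day 7].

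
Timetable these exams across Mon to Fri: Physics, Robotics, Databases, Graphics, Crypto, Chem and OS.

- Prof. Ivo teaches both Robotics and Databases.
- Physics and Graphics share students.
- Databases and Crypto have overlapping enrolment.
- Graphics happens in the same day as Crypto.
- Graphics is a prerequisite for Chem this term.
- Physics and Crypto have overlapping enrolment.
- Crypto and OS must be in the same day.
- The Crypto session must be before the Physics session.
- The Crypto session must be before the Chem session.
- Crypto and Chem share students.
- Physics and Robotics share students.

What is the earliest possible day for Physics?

Precedence pushes Physics to at least Tue.
Physics at Tue is achievable: Physics -> Tue; Graphics -> Mon; Crypto -> Mon; Chem -> Tue; Robotics -> Mon; OS -> Mon; Databases -> Tue.

Tue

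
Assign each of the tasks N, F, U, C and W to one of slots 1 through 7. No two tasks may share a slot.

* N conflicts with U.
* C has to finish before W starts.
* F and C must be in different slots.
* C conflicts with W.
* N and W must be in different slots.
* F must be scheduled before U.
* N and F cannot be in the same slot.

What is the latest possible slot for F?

Downstream work caps F at 6.
F at 6 is achievable: W=2, C=1, F=6, U=7, N=3.

6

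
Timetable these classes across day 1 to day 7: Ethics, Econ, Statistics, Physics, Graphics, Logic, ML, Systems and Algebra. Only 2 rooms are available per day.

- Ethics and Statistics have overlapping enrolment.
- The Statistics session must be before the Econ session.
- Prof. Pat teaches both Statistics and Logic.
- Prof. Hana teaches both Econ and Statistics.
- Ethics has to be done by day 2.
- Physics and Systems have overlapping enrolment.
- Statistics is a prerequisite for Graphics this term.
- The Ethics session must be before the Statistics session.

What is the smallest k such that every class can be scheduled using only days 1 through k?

5 days

The precedence chain requires at least 3 distinct days.
With at most 2 per day and 9 classes, at least 5 days are needed.
5 works (last occupied day: day 5): for example Algebra in day 5; Graphics in day 3; ML in day 2; Systems in day 4; Statistics in day 2; Ethics in day 1; Logic in day 4; Econ in day 3; Physics in day 1.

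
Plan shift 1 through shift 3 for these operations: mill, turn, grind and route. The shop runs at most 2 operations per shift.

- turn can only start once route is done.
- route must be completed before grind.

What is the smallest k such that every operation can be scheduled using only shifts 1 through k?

2 shifts

The precedence chain requires at least 2 distinct shifts.
With at most 2 per shift and 4 operations, at least 2 shifts are needed.
2 works (last occupied shift: shift 2): for example mill -> shift 1; grind -> shift 2; turn -> shift 2; route -> shift 1.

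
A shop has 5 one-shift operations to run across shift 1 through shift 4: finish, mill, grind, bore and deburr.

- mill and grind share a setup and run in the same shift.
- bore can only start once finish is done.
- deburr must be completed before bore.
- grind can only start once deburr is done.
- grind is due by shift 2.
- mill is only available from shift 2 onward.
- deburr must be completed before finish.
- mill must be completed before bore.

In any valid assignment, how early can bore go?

Precedence pushes bore to at least shift 3.
bore at shift 3 is achievable: finish=shift 2, mill=shift 2, deburr=shift 1, bore=shift 3, grind=shift 2.

shift 3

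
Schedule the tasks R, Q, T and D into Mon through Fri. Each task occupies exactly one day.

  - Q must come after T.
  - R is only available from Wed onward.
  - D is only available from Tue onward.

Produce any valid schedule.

R -> Wed, D -> Tue, T -> Mon, Q -> Tue

Checking: T(Mon) before Q(Tue); R=Wed in [Wed,Fri]; D=Tue in [Tue,Fri].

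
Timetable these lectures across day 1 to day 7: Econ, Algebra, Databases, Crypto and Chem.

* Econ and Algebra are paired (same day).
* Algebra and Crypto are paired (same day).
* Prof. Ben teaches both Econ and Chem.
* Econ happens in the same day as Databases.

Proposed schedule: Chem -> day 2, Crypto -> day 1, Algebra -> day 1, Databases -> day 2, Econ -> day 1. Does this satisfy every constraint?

Prof. Ben teaches both Econ and Chem — holds.
Algebra and Crypto are paired (same day) — holds.
Econ and Algebra are paired (same day) — holds.
Econ happens in the same day as Databases — violated.

No. Econ happens in the same day as Databases is not satisfied.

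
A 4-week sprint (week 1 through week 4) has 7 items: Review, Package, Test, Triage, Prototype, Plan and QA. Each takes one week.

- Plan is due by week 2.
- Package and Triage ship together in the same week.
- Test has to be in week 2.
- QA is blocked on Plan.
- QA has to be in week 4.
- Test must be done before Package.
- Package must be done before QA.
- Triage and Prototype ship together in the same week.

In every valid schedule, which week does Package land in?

week 3

Test is fixed at week 2 and must come before Package, so Package is at least week 3.
QA is fixed at week 4 and must come after Package, so Package is at most week 3.
So Package must be week 3.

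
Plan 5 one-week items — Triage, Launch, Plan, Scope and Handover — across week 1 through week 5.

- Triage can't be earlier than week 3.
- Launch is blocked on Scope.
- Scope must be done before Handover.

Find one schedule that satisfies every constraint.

Scope in week 1; Handover in week 2; Launch in week 2; Triage in week 3; Plan in week 1

Checking: Scope(week 1) before Handover(week 2); Scope(week 1) before Launch(week 2); Triage=week 3 in [week 3,week 5].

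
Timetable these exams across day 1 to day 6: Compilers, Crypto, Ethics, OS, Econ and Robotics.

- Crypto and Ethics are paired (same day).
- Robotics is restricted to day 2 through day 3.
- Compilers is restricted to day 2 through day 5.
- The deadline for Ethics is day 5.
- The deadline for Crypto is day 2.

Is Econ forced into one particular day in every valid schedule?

No

Econ can be day 1 (e.g. Econ in day 1; Robotics in day 2; Crypto in day 1; Ethics in day 1; Compilers in day 2; OS in day 1) or day 2 (e.g. OS in day 1; Robotics in day 2; Econ in day 2; Compilers in day 2; Ethics in day 1; Crypto in day 1).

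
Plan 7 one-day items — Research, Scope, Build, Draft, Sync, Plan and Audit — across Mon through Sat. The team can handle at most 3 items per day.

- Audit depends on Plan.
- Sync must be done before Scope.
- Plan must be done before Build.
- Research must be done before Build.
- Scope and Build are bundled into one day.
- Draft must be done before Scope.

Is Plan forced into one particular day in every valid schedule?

Plan can be Mon (e.g. Research in Mon, Plan in Mon, Draft in Mon, Scope in Wed, Sync in Tue, Build in Wed, Audit in Tue) or Tue (e.g. Research=Mon, Plan=Tue, Sync=Mon, Draft=Mon, Scope=Wed, Audit=Wed, Build=Wed).

No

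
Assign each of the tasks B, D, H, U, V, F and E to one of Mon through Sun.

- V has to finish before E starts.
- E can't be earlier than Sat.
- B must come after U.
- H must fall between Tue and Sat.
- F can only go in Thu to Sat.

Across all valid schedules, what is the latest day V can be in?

Downstream work caps V at Sat.
V at Sat is achievable: U in Mon; E in Sun; V in Sat; B in Tue; F in Thu; H in Tue; D in Mon.

Sat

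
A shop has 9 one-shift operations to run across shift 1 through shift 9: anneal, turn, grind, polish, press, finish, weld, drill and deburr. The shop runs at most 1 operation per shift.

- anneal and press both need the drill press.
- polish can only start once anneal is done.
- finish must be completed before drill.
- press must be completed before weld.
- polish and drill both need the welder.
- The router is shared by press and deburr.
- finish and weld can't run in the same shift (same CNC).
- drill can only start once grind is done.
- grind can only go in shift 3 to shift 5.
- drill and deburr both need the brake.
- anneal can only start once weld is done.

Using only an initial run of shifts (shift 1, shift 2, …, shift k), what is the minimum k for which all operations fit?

The precedence chain requires at least 4 distinct shifts.
With at most 1 per shift and 9 operations, at least 9 shifts are needed.
9 works (last occupied shift: shift 9): for example press -> shift 1, weld -> shift 2, polish -> shift 7, drill -> shift 6, deburr -> shift 9, anneal -> shift 4, finish -> shift 5, turn -> shift 8, grind -> shift 3.

9 shifts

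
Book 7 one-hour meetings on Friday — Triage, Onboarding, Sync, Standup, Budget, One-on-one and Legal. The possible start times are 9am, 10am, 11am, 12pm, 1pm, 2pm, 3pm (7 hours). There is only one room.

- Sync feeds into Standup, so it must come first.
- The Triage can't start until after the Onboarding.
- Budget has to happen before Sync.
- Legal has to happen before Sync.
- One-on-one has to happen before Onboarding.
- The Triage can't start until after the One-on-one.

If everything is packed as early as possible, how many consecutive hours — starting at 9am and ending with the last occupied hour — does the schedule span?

7 hours

The precedence chain requires at least 3 distinct hours.
With at most 1 per hour and 7 meetings, at least 7 hours are needed.
7 works (last occupied hour: 3pm): for example Budget=9am; Standup=3pm; Sync=11am; Legal=10am; Onboarding=1pm; One-on-one=12pm; Triage=2pm.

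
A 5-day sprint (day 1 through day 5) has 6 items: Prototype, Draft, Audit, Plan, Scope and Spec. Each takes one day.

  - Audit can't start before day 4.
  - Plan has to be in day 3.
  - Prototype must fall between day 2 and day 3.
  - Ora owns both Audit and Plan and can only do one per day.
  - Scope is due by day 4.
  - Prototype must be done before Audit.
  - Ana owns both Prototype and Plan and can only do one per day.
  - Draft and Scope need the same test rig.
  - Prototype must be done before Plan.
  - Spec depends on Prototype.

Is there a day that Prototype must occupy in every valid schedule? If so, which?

day 2

Prototype's window is day 2–day 3.
Plan is fixed at day 3, and Prototype can't share a day with Plan.
So Prototype must be day 2.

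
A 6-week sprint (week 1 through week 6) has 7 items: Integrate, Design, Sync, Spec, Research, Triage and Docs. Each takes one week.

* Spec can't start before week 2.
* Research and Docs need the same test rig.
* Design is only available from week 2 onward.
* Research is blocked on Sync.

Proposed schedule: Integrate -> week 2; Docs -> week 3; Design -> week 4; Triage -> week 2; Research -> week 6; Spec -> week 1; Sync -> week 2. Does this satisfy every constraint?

No. Spec can't start before week 2 is not satisfied.

Research and Docs need the same test rig — holds.
Design is only available from week 2 onward — holds.
Research is blocked on Sync — holds.
Spec can't start before week 2 — violated.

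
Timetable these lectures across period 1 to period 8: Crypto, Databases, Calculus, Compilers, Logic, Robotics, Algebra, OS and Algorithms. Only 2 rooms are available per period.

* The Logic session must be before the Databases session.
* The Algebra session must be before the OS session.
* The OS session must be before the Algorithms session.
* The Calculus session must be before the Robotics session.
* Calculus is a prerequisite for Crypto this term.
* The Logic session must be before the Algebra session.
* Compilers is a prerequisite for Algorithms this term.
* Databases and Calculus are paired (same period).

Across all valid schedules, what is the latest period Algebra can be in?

Precedence pushes Algebra to at least period 2; downstream work caps Algebra at period 6.
Algebra at period 6 is achievable: Compilers=period 1, Crypto=period 3, Algebra=period 6, Databases=period 2, Algorithms=period 8, Calculus=period 2, Robotics=period 3, OS=period 7, Logic=period 1.

period 6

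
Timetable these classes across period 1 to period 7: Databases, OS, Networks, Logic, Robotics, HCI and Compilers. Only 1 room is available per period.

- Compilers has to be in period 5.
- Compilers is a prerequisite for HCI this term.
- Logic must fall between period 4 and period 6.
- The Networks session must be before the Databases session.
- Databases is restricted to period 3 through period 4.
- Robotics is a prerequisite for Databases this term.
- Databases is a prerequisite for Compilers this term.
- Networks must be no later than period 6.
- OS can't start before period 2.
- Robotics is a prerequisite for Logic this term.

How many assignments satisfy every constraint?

10

Splitting on Databases: it can be period 3 (6), period 4 (4). Listing each branch's schedules as (OS, Networks, Logic, Robotics, HCI, Compilers) by period number:
Databases=period 3: (4,1,6,2,7,5) (4,2,6,1,7,5) (6,1,4,2,7,5) (6,2,4,1,7,5) (7,1,4,2,6,5) (7,2,4,1,6,5) — 6.
Databases=period 4: (2,1,6,3,7,5) (2,3,6,1,7,5) (3,1,6,2,7,5) (3,2,6,1,7,5) — 4.
Summing: 6 + 4 = 10.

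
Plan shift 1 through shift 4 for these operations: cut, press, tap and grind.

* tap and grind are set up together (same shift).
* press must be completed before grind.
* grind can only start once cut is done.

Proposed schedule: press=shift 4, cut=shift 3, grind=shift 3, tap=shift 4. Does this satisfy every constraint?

No. press must be completed before grind is not satisfied.

tap and grind are set up together (same shift) — violated.
press must be completed before grind — violated.
grind can only start once cut is done — violated.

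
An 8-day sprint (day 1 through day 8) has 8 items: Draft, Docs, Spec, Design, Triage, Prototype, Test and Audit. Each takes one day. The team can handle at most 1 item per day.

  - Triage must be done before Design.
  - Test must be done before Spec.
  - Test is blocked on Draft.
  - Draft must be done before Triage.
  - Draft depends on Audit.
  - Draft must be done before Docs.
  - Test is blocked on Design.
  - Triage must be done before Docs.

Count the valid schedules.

Splitting on Draft: it can be day 2 (24), day 3 (8). Listing each branch's schedules as (Docs, Spec, Design, Triage, Prototype, Test, Audit) by day number:
Draft=day 2: (4,7,5,3,8,6,1) (4,8,5,3,6,7,1) (4,8,5,3,7,6,1) (4,8,6,3,5,7,1) (5,7,4,3,8,6,1) (5,8,4,3,6,7,1) (5,8,4,3,7,6,1) (5,8,6,3,4,7,1) (5,8,6,4,3,7,1) (6,7,4,3,8,5,1) (6,8,4,3,5,7,1) (6,8,4,3,7,5,1) (6,8,5,3,4,7,1) (6,8,5,4,3,7,1) (7,6,4,3,8,5,1) (7,8,4,3,5,6,1) (7,8,4,3,6,5,1) (7,8,5,3,4,6,1) (7,8,5,4,3,6,1) (8,6,4,3,7,5,1) (8,7,4,3,5,6,1) (8,7,4,3,6,5,1) (8,7,5,3,4,6,1) (8,7,5,4,3,6,1) — 24.
Draft=day 3: (5,8,6,4,1,7,2) (5,8,6,4,2,7,1) (6,8,5,4,1,7,2) (6,8,5,4,2,7,1) (7,8,5,4,1,6,2) (7,8,5,4,2,6,1) (8,7,5,4,1,6,2) (8,7,5,4,2,6,1) — 8.
Summing: 24 + 8 = 32.

32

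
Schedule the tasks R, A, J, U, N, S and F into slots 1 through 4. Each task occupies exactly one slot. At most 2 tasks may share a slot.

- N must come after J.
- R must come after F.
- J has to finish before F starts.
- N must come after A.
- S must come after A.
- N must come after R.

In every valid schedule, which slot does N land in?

Precedence pushes N to at least 4.
So N is pinned to 4.

4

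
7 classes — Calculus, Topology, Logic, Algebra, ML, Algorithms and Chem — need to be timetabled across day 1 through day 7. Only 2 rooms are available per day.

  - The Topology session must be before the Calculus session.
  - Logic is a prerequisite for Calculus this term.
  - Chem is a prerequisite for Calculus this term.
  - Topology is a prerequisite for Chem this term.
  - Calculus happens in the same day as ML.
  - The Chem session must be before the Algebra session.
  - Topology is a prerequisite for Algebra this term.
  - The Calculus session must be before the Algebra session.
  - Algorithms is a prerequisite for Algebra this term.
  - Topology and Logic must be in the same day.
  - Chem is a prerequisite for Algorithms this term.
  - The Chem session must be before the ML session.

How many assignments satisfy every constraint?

42

Splitting on Calculus: it can be day 3 (6), day 4 (12), day 5 (14), day 6 (10). Listing each branch's schedules as (Topology, Logic, Algebra, ML, Algorithms, Chem) by day number:
Calculus=day 3: (1,1,5,3,4,2) (1,1,6,3,4,2) (1,1,6,3,5,2) (1,1,7,3,4,2) (1,1,7,3,5,2) (1,1,7,3,6,2) — 6.
Calculus=day 4: (1,1,5,4,3,2) (1,1,6,4,3,2) (1,1,6,4,5,2) (1,1,6,4,5,3) (1,1,7,4,3,2) (1,1,7,4,5,2) (1,1,7,4,5,3) (1,1,7,4,6,2) (1,1,7,4,6,3) (2,2,6,4,5,3) (2,2,7,4,5,3) (2,2,7,4,6,3) — 12.
Calculus=day 5: (1,1,6,5,3,2) (1,1,6,5,4,2) (1,1,6,5,4,3) (1,1,7,5,3,2) (1,1,7,5,4,2) (1,1,7,5,4,3) (1,1,7,5,6,2) (1,1,7,5,6,3) (1,1,7,5,6,4) (2,2,6,5,4,3) (2,2,7,5,4,3) (2,2,7,5,6,3) (2,2,7,5,6,4) (3,3,7,5,6,4) — 14.
Calculus=day 6: (1,1,7,6,3,2) (1,1,7,6,4,2) (1,1,7,6,4,3) (1,1,7,6,5,2) (1,1,7,6,5,3) (1,1,7,6,5,4) (2,2,7,6,4,3) (2,2,7,6,5,3) (2,2,7,6,5,4) (3,3,7,6,5,4) — 10.
Summing: 6 + 12 + 14 + 10 = 42.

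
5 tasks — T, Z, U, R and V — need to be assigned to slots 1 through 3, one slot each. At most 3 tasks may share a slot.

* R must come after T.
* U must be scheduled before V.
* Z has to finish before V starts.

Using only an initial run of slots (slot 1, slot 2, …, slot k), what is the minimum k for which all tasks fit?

2 slots

The precedence chain requires at least 2 distinct slots.
With at most 3 per slot and 5 tasks, at least 2 slots are needed.
2 works (last occupied slot: 2): for example U in 1; T in 1; R in 2; Z in 1; V in 2.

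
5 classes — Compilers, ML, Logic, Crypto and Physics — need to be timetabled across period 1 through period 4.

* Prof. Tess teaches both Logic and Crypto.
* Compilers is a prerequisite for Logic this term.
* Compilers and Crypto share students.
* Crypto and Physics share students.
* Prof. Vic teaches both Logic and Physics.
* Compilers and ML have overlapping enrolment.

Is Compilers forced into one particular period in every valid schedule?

Compilers can be period 1 (e.g. ML=period 2; Compilers=period 1; Logic=period 2; Crypto=period 3; Physics=period 1) or period 2 (e.g. Logic in period 3; Compilers in period 2; Physics in period 2; Crypto in period 1; ML in period 1).

No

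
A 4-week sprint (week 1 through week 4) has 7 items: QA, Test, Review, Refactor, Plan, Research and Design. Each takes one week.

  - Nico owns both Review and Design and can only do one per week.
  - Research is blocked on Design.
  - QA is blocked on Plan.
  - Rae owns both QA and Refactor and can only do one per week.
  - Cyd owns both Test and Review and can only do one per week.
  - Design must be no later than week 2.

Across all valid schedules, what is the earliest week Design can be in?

Design's own window allows nothing later than week 2.
Design at week 1 is achievable: Test -> week 1; Plan -> week 1; Research -> week 2; QA -> week 2; Design -> week 1; Review -> week 2; Refactor -> week 1.

week 1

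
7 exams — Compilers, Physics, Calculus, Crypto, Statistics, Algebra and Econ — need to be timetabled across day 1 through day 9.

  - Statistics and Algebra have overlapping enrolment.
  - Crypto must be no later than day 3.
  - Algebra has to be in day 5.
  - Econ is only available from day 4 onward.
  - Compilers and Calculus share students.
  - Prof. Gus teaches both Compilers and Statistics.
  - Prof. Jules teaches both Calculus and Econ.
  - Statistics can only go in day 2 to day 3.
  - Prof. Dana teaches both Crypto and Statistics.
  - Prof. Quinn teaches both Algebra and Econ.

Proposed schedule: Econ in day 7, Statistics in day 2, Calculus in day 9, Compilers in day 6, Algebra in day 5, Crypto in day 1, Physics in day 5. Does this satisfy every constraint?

Valid

Prof. Quinn teaches both Algebra and Econ — holds.
Compilers and Calculus share students — holds.
Crypto must be no later than day 3 — holds.
Econ is only available from day 4 onward — holds.
Prof. Gus teaches both Compilers and Statistics — holds.
Statistics and Algebra have overlapping enrolment — holds.
Algebra has to be in day 5 — holds.
Statistics can only go in day 2 to day 3 — holds.
Prof. Jules teaches both Calculus and Econ — holds.
Prof. Dana teaches both Crypto and Statistics — holds.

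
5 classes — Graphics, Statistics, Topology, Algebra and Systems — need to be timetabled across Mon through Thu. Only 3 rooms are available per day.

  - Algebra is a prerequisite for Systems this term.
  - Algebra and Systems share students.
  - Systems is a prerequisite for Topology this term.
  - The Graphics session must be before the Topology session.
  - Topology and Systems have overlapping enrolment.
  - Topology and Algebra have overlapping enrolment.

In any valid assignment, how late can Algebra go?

Downstream work caps Algebra at Tue.
Algebra at Tue is achievable: Graphics -> Mon, Topology -> Thu, Systems -> Wed, Algebra -> Tue, Statistics -> Mon.

Tue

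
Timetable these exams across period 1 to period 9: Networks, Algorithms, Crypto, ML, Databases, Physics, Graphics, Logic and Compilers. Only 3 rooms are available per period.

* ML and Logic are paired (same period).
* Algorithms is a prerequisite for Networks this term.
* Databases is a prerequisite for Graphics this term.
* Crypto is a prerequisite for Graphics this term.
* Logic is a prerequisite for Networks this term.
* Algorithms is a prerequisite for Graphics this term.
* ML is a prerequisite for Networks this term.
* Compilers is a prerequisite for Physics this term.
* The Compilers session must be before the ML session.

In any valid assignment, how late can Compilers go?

period 7

Downstream work caps Compilers at period 7.
Compilers at period 7 is achievable: Graphics in period 2; ML in period 8; Physics in period 8; Databases in period 1; Networks in period 9; Algorithms in period 1; Crypto in period 1; Logic in period 8; Compilers in period 7.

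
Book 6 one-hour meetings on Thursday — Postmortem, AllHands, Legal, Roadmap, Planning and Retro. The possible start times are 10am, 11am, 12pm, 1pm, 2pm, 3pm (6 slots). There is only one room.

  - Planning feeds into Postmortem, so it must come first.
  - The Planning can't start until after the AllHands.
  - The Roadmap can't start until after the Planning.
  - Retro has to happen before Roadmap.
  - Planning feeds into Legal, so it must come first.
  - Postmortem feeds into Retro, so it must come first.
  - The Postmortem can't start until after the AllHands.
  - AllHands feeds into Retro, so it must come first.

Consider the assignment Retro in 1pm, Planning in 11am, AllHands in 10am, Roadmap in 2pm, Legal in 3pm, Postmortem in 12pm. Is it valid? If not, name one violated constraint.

Yes

The Planning can't start until after the AllHands — holds.
The Roadmap can't start until after the Planning — holds.
Planning feeds into Legal, so it must come first — holds.
The Postmortem can't start until after the AllHands — holds.
Planning feeds into Postmortem, so it must come first — holds.
AllHands feeds into Retro, so it must come first — holds.
Retro has to happen before Roadmap — holds.
Postmortem feeds into Retro, so it must come first — holds.
There is only one room — holds.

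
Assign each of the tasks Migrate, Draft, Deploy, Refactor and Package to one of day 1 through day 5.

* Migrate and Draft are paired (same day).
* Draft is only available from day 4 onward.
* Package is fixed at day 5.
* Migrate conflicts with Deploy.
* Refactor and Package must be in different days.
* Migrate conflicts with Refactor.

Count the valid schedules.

28

Splitting on Migrate: it can be day 4 (12), day 5 (16). Listing each branch's schedules as (Draft, Deploy, Refactor, Package) by day number:
Migrate=day 4: (4,1,1,5) (4,1,2,5) (4,1,3,5) (4,2,1,5) (4,2,2,5) (4,2,3,5) (4,3,1,5) (4,3,2,5) (4,3,3,5) (4,5,1,5) (4,5,2,5) (4,5,3,5) — 12.
Migrate=day 5: (5,1,1,5) (5,1,2,5) (5,1,3,5) (5,1,4,5) (5,2,1,5) (5,2,2,5) (5,2,3,5) (5,2,4,5) (5,3,1,5) (5,3,2,5) (5,3,3,5) (5,3,4,5) (5,4,1,5) (5,4,2,5) (5,4,3,5) (5,4,4,5) — 16.
Summing: 12 + 16 = 28.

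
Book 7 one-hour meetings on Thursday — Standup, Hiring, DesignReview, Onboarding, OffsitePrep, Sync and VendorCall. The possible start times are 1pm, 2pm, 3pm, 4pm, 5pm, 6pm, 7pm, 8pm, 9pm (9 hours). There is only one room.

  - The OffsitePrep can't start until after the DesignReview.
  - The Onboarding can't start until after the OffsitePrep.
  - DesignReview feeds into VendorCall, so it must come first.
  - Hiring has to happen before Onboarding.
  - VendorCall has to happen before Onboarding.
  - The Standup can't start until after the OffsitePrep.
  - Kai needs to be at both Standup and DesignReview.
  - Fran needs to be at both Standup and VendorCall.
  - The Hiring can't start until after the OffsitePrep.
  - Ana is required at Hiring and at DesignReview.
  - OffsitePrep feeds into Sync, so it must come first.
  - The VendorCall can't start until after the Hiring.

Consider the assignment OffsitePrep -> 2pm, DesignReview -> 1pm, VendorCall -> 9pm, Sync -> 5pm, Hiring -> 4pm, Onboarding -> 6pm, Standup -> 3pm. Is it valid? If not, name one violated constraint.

There is only one room — holds.
Kai needs to be at both Standup and DesignReview — holds.
OffsitePrep feeds into Sync, so it must come first — holds.
Ana is required at Hiring and at DesignReview — holds.
Fran needs to be at both Standup and VendorCall — holds.
The Hiring can't start until after the OffsitePrep — holds.
The OffsitePrep can't start until after the DesignReview — holds.
DesignReview feeds into VendorCall, so it must come first — holds.
VendorCall has to happen before Onboarding — violated.
The Onboarding can't start until after the OffsitePrep — holds.
Hiring has to happen before Onboarding — holds.
The Standup can't start until after the OffsitePrep — holds.
The VendorCall can't start until after the Hiring — holds.

No. VendorCall has to happen before Onboarding is not satisfied.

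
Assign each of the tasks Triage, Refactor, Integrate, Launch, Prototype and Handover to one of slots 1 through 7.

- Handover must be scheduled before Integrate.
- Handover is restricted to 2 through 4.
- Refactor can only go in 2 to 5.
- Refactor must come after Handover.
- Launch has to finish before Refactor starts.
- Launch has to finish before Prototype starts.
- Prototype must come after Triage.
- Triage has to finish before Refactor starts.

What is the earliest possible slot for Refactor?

3

Refactor is available from 2; precedence pushes Refactor to at least 3; Refactor's own window allows nothing later than 5.
Refactor at 3 is achievable: Handover=2; Prototype=2; Launch=1; Refactor=3; Triage=1; Integrate=3.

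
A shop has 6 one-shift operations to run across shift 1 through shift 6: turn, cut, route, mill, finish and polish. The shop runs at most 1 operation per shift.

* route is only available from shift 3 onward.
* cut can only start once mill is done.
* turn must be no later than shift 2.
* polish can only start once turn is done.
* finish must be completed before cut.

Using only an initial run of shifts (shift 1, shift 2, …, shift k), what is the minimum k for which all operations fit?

6

The precedence chain requires at least 2 distinct shifts.
With at most 1 per shift and 6 operations, at least 6 shifts are needed.
route can't be placed before shift 3, so the schedule must run through at least shift 3.
6 works (last occupied shift: shift 6): for example finish=shift 4, mill=shift 2, polish=shift 6, route=shift 3, turn=shift 1, cut=shift 5.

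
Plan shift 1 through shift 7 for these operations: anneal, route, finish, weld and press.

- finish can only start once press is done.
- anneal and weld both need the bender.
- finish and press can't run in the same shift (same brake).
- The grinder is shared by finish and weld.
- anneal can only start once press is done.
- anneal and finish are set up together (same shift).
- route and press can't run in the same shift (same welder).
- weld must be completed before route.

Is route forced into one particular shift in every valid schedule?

route can be shift 2 (e.g. anneal -> shift 2, finish -> shift 2, weld -> shift 1, route -> shift 2, press -> shift 1) or shift 3 (e.g. route=shift 3; finish=shift 2; anneal=shift 2; press=shift 1; weld=shift 1).

No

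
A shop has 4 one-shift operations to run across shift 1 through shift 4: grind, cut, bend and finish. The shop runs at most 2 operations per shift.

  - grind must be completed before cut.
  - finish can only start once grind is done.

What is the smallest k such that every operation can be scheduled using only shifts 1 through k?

The precedence chain requires at least 2 distinct shifts.
With at most 2 per shift and 4 operations, at least 2 shifts are needed.
2 works (last occupied shift: shift 2): for example grind -> shift 1; bend -> shift 1; cut -> shift 2; finish -> shift 2.

2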